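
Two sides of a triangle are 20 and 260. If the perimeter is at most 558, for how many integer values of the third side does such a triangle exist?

Triangle inequality: 240 < x < 280. Perimeter ≤ 558 gives x ≤ 558 − 20 − 260 = 278.
So 240 < x ≤ 278; integers 241 through 278: 38 values.

38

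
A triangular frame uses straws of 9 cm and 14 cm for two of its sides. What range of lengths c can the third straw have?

5 < c < 23

By the triangle inequality, c must be less than 9 + 14 = 23 and greater than |9 − 14| = 5.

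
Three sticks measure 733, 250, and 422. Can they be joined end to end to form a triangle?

The longest side is 733, but the other two sum to only 672.
672 < 733, so the triangle inequality fails.

No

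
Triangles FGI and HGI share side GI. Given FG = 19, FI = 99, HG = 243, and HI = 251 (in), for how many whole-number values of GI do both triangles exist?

From triangle FGI: 80 < GI < 118.
From triangle HGI: 8 < GI < 494.
Intersection: 80 < GI < 118, so integers 81 through 117: 37 values.

37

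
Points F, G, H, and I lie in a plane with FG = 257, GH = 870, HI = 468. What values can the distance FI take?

145 ≤ FI ≤ 1595

The maximum is all hops collinear in one direction: 257 + 870 + 468 = 1595.
The longest hop is 870; the others sum to 725. Folding the others back against it leaves at least 870 − 725 = 145.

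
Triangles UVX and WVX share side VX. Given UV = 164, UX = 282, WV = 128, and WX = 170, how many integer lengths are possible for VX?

179

From triangle UVX: 118 < VX < 446.
From triangle WVX: 42 < VX < 298.
Intersection: 118 < VX < 298, so integers 119 through 297: 179 values.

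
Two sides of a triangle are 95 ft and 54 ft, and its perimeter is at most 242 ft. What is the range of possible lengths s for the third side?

Triangle inequality alone gives 41 < s < 149.
The perimeter condition gives s ≤ 242 − 95 − 54 = 93.
Intersecting the two: 41 < s ≤ 93.

41 < s ≤ 93 ft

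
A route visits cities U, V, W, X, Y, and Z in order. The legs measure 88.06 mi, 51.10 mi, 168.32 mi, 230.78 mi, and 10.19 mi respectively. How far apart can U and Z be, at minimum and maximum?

The maximum is all hops collinear in one direction: 88.06 + 51.10 + 168.32 + 230.78 + 10.19 = 548.45.
The longest hop is 230.78; the others sum to 317.67. Since 230.78 ≤ 317.67, the path can fold back on itself completely, so the minimum distance is 0.

0 ≤ UZ ≤ 548.45 mi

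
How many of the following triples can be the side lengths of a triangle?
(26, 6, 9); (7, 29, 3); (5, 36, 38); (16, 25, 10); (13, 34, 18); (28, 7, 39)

(6,9,26): 6+9 ≤ 26 → not valid
(3,7,29): 3+7 ≤ 29 → not valid
(5,36,38): 5+36 > 38 → valid
(10,16,25): 10+16 > 25 → valid
(13,18,34): 13+18 ≤ 34 → not valid
(7,28,39): 7+28 ≤ 39 → not valid
2 of the 6 triples form a triangle.

2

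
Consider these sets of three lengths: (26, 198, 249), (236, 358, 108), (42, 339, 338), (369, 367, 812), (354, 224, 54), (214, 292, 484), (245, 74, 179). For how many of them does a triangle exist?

3

(26,198,249): 26+198 ≤ 249 → not valid
(108,236,358): 108+236 ≤ 358 → not valid
(42,338,339): 42+338 > 339 → valid
(367,369,812): 367+369 ≤ 812 → not valid
(54,224,354): 54+224 ≤ 354 → not valid
(214,292,484): 214+292 > 484 → valid
(74,179,245): 74+179 > 245 → valid
3 of the 7 triples form a triangle.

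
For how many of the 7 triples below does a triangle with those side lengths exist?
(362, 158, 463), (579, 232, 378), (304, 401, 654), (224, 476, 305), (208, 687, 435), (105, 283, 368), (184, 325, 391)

6

(158,362,463): 158+362 > 463 → valid
(232,378,579): 232+378 > 579 → valid
(304,401,654): 304+401 > 654 → valid
(224,305,476): 224+305 > 476 → valid
(208,435,687): 208+435 ≤ 687 → not valid
(105,283,368): 105+283 > 368 → valid
(184,325,391): 184+325 > 391 → valid
6 of the 7 triples form a triangle.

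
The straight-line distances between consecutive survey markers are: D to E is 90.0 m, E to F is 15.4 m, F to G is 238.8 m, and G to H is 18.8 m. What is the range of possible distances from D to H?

The maximum is all hops collinear in one direction: 90.0 + 15.4 + 238.8 + 18.8 = 363.0.
The longest hop is 238.8; the others sum to 124.2. Folding the others back against it leaves at least 238.8 − 124.2 = 114.6.

114.6 ≤ DH ≤ 363.0 m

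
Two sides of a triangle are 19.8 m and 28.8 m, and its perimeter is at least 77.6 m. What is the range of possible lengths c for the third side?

29.0 ≤ c < 48.6 m

Triangle inequality alone gives 9.0 < c < 48.6.
The perimeter condition gives c ≥ 77.6 − 19.8 − 28.8 = 29.0.
Intersecting the two: 29.0 ≤ c < 48.6.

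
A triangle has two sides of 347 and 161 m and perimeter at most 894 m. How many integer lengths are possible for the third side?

200

Triangle inequality: 186 < x < 508. Perimeter ≤ 894 gives x ≤ 894 − 347 − 161 = 386.
So 186 < x ≤ 386; integers 187 through 386: 200 values.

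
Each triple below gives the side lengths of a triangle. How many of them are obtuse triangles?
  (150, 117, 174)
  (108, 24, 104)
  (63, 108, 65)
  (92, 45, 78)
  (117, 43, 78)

(150,117,174): 117²+150² = 36189 > 30276 = 174² → acute
(108,24,104): 24²+104² = 11392 < 11664 = 108² → obtuse
(63,108,65): 63²+65² = 8194 < 11664 = 108² → obtuse
(92,45,78): 45²+78² = 8109 < 8464 = 92² → obtuse
(117,43,78): 43²+78² = 7933 < 13689 = 117² → obtuse
4 of the 5 are obtuse.

4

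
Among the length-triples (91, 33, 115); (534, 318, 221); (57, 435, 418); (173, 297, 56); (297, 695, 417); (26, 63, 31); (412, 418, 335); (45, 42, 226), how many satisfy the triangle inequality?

5

(33,91,115): 33+91 > 115 → valid
(221,318,534): 221+318 > 534 → valid
(57,418,435): 57+418 > 435 → valid
(56,173,297): 56+173 ≤ 297 → not valid
(297,417,695): 297+417 > 695 → valid
(26,31,63): 26+31 ≤ 63 → not valid
(335,412,418): 335+412 > 418 → valid
(42,45,226): 42+45 ≤ 226 → not valid
5 of the 8 triples form a triangle.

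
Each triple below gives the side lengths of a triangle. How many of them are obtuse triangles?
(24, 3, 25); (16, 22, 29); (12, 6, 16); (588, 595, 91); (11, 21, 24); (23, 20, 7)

5

(24,3,25): 3²+24² = 585 < 625 = 25² → obtuse
(16,22,29): 16²+22² = 740 < 841 = 29² → obtuse
(12,6,16): 6²+12² = 180 < 256 = 16² → obtuse
(588,595,91): 91²+588² = 354025 = 595² → right
(11,21,24): 11²+21² = 562 < 576 = 24² → obtuse
(23,20,7): 7²+20² = 449 < 529 = 23² → obtuse
5 of the 6 are obtuse.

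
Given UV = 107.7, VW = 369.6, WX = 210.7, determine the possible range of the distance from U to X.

The maximum is all hops collinear in one direction: 107.7 + 369.6 + 210.7 = 688.0.
The longest hop is 369.6; the others sum to 318.4. Folding the others back against it leaves at least 369.6 − 318.4 = 51.2.

51.2 ≤ UX ≤ 688.0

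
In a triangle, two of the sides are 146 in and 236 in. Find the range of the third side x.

By the triangle inequality, x must be less than 146 + 236 = 382 and greater than |146 − 236| = 90.

90 < x < 382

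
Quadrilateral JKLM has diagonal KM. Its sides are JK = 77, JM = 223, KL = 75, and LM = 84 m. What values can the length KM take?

From triangle JKM: |77 − 223| < KM < 77 + 223, i.e. 146 < KM < 300.
From triangle LKM: 9 < KM < 159.
Both must hold, so KM lies in the intersection.

146 < KM < 159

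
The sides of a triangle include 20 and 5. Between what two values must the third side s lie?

By the triangle inequality, s must be less than 20 + 5 = 25 and greater than |20 − 5| = 15.

15 < s < 25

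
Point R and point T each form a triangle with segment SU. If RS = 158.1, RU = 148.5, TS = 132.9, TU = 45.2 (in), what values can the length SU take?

From triangle RSU: |158.1 − 148.5| < SU < 158.1 + 148.5, i.e. 9.6 < SU < 306.6.
From triangle TSU: 87.7 < SU < 178.1.
Both must hold, so SU lies in the intersection.

87.7 < SU < 178.1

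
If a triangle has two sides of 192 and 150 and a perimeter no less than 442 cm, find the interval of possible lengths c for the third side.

Triangle inequality alone gives 42 < c < 342.
The perimeter condition gives c ≥ 442 − 192 − 150 = 100.
Intersecting the two: 100 ≤ c < 342.

100 ≤ c < 342 cm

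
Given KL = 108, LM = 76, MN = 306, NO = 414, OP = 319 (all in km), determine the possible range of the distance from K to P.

The maximum is all hops collinear in one direction: 108 + 76 + 306 + 414 + 319 = 1223.
The longest hop is 414; the others sum to 809. Since 414 ≤ 809, the path can fold back on itself completely, so the minimum distance is 0.

0 ≤ KP ≤ 1223 km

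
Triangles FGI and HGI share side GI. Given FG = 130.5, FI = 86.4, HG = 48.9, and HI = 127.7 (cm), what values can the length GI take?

From triangle FGI: |130.5 − 86.4| < GI < 130.5 + 86.4, i.e. 44.1 < GI < 216.9.
From triangle HGI: 78.8 < GI < 176.6.
Both must hold, so GI lies in the intersection.

78.8 < GI < 176.6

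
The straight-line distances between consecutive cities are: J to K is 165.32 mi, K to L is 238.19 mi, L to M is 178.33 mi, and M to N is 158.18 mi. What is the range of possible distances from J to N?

0 ≤ JN ≤ 740.02 mi

The maximum is all hops collinear in one direction: 165.32 + 238.19 + 178.33 + 158.18 = 740.02.
The longest hop is 238.19; the others sum to 501.83. Since 238.19 ≤ 501.83, the path can fold back on itself completely, so the minimum distance is 0.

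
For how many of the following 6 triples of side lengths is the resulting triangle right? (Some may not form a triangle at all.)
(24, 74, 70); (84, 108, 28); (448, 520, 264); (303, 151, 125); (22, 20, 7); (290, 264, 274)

(24,74,70): 24²+70² = 5476 = 74² → right
(84,108,28): 28²+84² = 7840 < 11664 = 108² → obtuse
(448,520,264): 264²+448² = 270400 = 520² → right
(303,151,125): 125+151 ≤ 303, not a triangle
(22,20,7): 7²+20² = 449 < 484 = 22² → obtuse
(290,264,274): 264²+274² = 144772 > 84100 = 290² → acute
2 of the 6 are right.

2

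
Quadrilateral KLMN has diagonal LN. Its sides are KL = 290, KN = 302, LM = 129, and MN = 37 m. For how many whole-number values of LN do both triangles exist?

73

From triangle KLN: 12 < LN < 592.
From triangle MLN: 92 < LN < 166.
Intersection: 92 < LN < 166, so integers 93 through 165: 73 values.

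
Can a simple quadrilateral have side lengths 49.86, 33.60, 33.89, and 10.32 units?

A quadrilateral exists iff every side is shorter than the sum of the others — equivalently, the longest side is less than the sum of the rest.
Longest side 49.86 < 77.81 (sum of the remaining 3), so yes.

Yes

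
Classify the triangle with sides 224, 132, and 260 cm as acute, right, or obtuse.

right

Compare the square of the longest side to the sum of squares of the other two: 132² + 224² = 67600 = 260².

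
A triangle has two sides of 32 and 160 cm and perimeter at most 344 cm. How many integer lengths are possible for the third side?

Triangle inequality: 128 < x < 192. Perimeter ≤ 344 gives x ≤ 344 − 32 − 160 = 152.
So 128 < x ≤ 152; integers 129 through 152: 24 values.

24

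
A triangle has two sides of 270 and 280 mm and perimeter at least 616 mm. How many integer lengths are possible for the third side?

Triangle inequality: 10 < x < 550. Perimeter ≥ 616 gives x ≥ 616 − 270 − 280 = 66.
So 66 ≤ x < 550; integers 66 through 549: 484 values.

484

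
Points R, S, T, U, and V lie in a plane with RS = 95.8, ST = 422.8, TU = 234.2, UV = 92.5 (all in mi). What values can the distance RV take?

The maximum is all hops collinear in one direction: 95.8 + 422.8 + 234.2 + 92.5 = 845.3.
The longest hop is 422.8; the others sum to 422.5. Folding the others back against it leaves at least 422.8 − 422.5 = 0.3.

0.3 ≤ RV ≤ 845.3 mi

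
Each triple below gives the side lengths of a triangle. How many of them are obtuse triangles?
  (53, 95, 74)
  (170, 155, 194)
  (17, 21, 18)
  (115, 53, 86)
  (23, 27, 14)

(53,95,74): 53²+74² = 8285 < 9025 = 95² → obtuse
(170,155,194): 155²+170² = 52925 > 37636 = 194² → acute
(17,21,18): 17²+18² = 613 > 441 = 21² → acute
(115,53,86): 53²+86² = 10205 < 13225 = 115² → obtuse
(23,27,14): 14²+23² = 725 < 729 = 27² → obtuse
3 of the 5 are obtuse.

3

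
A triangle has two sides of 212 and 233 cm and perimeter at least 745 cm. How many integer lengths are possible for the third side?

Triangle inequality: 21 < x < 445. Perimeter ≥ 745 gives x ≥ 745 − 212 − 233 = 300.
So 300 ≤ x < 445; integers 300 through 444: 145 values.

145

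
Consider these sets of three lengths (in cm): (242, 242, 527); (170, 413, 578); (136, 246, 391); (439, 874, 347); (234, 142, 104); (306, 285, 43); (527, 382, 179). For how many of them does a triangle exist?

(242,242,527): 242+242 ≤ 527 → not valid
(170,413,578): 170+413 > 578 → valid
(136,246,391): 136+246 ≤ 391 → not valid
(347,439,874): 347+439 ≤ 874 → not valid
(104,142,234): 104+142 > 234 → valid
(43,285,306): 43+285 > 306 → valid
(179,382,527): 179+382 > 527 → valid
4 of the 7 triples form a triangle.

4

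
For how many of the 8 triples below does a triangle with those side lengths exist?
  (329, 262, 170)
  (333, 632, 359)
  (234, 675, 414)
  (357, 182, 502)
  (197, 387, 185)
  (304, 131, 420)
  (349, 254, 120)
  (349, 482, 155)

(170,262,329): 170+262 > 329 → valid
(333,359,632): 333+359 > 632 → valid
(234,414,675): 234+414 ≤ 675 → not valid
(182,357,502): 182+357 > 502 → valid
(185,197,387): 185+197 ≤ 387 → not valid
(131,304,420): 131+304 > 420 → valid
(120,254,349): 120+254 > 349 → valid
(155,349,482): 155+349 > 482 → valid
6 of the 8 triples form a triangle.

6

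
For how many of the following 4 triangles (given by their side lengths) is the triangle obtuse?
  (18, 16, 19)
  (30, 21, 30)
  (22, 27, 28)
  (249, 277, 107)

1

(18,16,19): 16²+18² = 580 > 361 = 19² → acute
(30,21,30): 21²+30² = 1341 > 900 = 30² → acute
(22,27,28): 22²+27² = 1213 > 784 = 28² → acute
(249,277,107): 107²+249² = 73450 < 76729 = 277² → obtuse
1 of the 4 is obtuse.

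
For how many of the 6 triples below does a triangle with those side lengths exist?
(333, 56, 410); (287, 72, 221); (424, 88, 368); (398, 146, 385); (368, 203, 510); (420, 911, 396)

4

(56,333,410): 56+333 ≤ 410 → not valid
(72,221,287): 72+221 > 287 → valid
(88,368,424): 88+368 > 424 → valid
(146,385,398): 146+385 > 398 → valid
(203,368,510): 203+368 > 510 → valid
(396,420,911): 396+420 ≤ 911 → not valid
4 of the 6 triples form a triangle.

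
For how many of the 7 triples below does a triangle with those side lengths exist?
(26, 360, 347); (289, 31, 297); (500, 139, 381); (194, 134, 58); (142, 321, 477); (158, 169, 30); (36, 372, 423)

4

(26,347,360): 26+347 > 360 → valid
(31,289,297): 31+289 > 297 → valid
(139,381,500): 139+381 > 500 → valid
(58,134,194): 58+134 ≤ 194 → not valid
(142,321,477): 142+321 ≤ 477 → not valid
(30,158,169): 30+158 > 169 → valid
(36,372,423): 36+372 ≤ 423 → not valid
4 of the 7 triples form a triangle.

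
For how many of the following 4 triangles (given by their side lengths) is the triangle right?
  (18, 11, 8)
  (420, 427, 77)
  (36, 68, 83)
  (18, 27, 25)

1

(18,11,8): 8²+11² = 185 < 324 = 18² → obtuse
(420,427,77): 77²+420² = 182329 = 427² → right
(36,68,83): 36²+68² = 5920 < 6889 = 83² → obtuse
(18,27,25): 18²+25² = 949 > 729 = 27² → acute
1 of the 4 is right.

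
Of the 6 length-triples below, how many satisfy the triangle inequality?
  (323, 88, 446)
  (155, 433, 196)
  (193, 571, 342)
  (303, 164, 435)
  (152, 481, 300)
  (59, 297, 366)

1

(88,323,446): 88+323 ≤ 446 → not valid
(155,196,433): 155+196 ≤ 433 → not valid
(193,342,571): 193+342 ≤ 571 → not valid
(164,303,435): 164+303 > 435 → valid
(152,300,481): 152+300 ≤ 481 → not valid
(59,297,366): 59+297 ≤ 366 → not valid
1 of the 6 triples forms a triangle.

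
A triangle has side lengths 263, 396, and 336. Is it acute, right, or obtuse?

acute

Compare the square of the longest side to the sum of squares of the other two: 263² + 336² = 182065 > 156816 = 396².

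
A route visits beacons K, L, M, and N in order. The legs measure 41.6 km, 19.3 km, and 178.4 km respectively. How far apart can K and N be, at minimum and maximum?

117.5 ≤ KN ≤ 239.3 km

The maximum is all hops collinear in one direction: 41.6 + 19.3 + 178.4 = 239.3.
The longest hop is 178.4; the others sum to 60.9. Folding the others back against it leaves at least 178.4 − 60.9 = 117.5.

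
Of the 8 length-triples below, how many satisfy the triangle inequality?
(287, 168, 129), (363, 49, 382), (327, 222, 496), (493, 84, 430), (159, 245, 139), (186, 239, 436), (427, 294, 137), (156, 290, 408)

(129,168,287): 129+168 > 287 → valid
(49,363,382): 49+363 > 382 → valid
(222,327,496): 222+327 > 496 → valid
(84,430,493): 84+430 > 493 → valid
(139,159,245): 139+159 > 245 → valid
(186,239,436): 186+239 ≤ 436 → not valid
(137,294,427): 137+294 > 427 → valid
(156,290,408): 156+290 > 408 → valid
7 of the 8 triples form a triangle.

7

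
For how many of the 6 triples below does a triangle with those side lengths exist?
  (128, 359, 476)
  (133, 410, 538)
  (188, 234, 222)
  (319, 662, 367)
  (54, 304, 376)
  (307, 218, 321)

(128,359,476): 128+359 > 476 → valid
(133,410,538): 133+410 > 538 → valid
(188,222,234): 188+222 > 234 → valid
(319,367,662): 319+367 > 662 → valid
(54,304,376): 54+304 ≤ 376 → not valid
(218,307,321): 218+307 > 321 → valid
5 of the 6 triples form a triangle.

5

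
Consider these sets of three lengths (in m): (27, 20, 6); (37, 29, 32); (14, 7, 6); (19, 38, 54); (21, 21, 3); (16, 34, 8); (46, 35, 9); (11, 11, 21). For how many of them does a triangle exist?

4

(6,20,27): 6+20 ≤ 27 → not valid
(29,32,37): 29+32 > 37 → valid
(6,7,14): 6+7 ≤ 14 → not valid
(19,38,54): 19+38 > 54 → valid
(3,21,21): 3+21 > 21 → valid
(8,16,34): 8+16 ≤ 34 → not valid
(9,35,46): 9+35 ≤ 46 → not valid
(11,11,21): 11+11 > 21 → valid
4 of the 8 triples form a triangle.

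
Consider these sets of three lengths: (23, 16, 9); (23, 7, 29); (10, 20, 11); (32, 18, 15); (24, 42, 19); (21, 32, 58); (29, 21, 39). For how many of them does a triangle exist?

(9,16,23): 9+16 > 23 → valid
(7,23,29): 7+23 > 29 → valid
(10,11,20): 10+11 > 20 → valid
(15,18,32): 15+18 > 32 → valid
(19,24,42): 19+24 > 42 → valid
(21,32,58): 21+32 ≤ 58 → not valid
(21,29,39): 21+29 > 39 → valid
6 of the 7 triples form a triangle.

6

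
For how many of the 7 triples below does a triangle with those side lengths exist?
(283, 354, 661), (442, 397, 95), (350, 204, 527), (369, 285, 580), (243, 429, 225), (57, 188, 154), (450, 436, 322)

(283,354,661): 283+354 ≤ 661 → not valid
(95,397,442): 95+397 > 442 → valid
(204,350,527): 204+350 > 527 → valid
(285,369,580): 285+369 > 580 → valid
(225,243,429): 225+243 > 429 → valid
(57,154,188): 57+154 > 188 → valid
(322,436,450): 322+436 > 450 → valid
6 of the 7 triples form a triangle.

6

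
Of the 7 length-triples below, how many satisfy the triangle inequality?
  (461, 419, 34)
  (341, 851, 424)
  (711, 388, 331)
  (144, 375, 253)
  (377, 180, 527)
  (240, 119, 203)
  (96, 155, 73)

(34,419,461): 34+419 ≤ 461 → not valid
(341,424,851): 341+424 ≤ 851 → not valid
(331,388,711): 331+388 > 711 → valid
(144,253,375): 144+253 > 375 → valid
(180,377,527): 180+377 > 527 → valid
(119,203,240): 119+203 > 240 → valid
(73,96,155): 73+96 > 155 → valid
5 of the 7 triples form a triangle.

5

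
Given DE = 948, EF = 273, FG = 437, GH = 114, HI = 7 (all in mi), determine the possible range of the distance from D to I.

117 ≤ DI ≤ 1779 mi

The maximum is all hops collinear in one direction: 948 + 273 + 437 + 114 + 7 = 1779.
The longest hop is 948; the others sum to 831. Folding the others back against it leaves at least 948 − 831 = 117.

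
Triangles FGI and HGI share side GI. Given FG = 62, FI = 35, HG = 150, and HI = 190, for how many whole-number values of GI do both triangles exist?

56

From triangle FGI: 27 < GI < 97.
From triangle HGI: 40 < GI < 340.
Intersection: 40 < GI < 97, so integers 41 through 96: 56 values.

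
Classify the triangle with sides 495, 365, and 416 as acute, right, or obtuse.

acute

Compare the square of the longest side to the sum of squares of the other two: 365² + 416² = 306281 > 245025 = 495².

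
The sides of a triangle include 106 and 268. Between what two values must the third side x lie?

162 < x < 374

By the triangle inequality, x must be less than 106 + 268 = 374 and greater than |106 − 268| = 162.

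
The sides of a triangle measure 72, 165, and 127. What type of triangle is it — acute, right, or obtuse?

Compare the square of the longest side to the sum of squares of the other two: 72² + 127² = 21313 < 27225 = 165².

obtuse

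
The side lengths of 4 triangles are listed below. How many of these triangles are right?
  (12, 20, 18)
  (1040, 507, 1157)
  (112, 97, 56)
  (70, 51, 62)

(12,20,18): 12²+18² = 468 > 400 = 20² → acute
(1040,507,1157): 507²+1040² = 1338649 = 1157² → right
(112,97,56): 56²+97² = 12545 > 12544 = 112² → acute
(70,51,62): 51²+62² = 6445 > 4900 = 70² → acute
1 of the 4 is right.

1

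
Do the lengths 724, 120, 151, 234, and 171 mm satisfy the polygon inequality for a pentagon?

No

For a pentagon, each side must be shorter than the sum of the others.
Here the longest side is 724, but the remaining 4 sides sum to only 676.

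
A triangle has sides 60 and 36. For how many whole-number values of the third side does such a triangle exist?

The third side lies in the open interval (24, 96).
Integers from 25 to 95 inclusive: 95 − 25 + 1 = 71.

71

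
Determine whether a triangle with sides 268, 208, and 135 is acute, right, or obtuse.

Compare the square of the longest side to the sum of squares of the other two: 135² + 208² = 61489 < 71824 = 268².

obtuse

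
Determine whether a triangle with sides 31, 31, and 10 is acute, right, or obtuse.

Compare the square of the longest side to the sum of squares of the other two: 10² + 31² = 1061 > 961 = 31².

acute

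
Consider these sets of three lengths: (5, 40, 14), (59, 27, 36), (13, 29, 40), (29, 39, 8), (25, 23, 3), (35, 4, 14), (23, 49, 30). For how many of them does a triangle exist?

4

(5,14,40): 5+14 ≤ 40 → not valid
(27,36,59): 27+36 > 59 → valid
(13,29,40): 13+29 > 40 → valid
(8,29,39): 8+29 ≤ 39 → not valid
(3,23,25): 3+23 > 25 → valid
(4,14,35): 4+14 ≤ 35 → not valid
(23,30,49): 23+30 > 49 → valid
4 of the 7 triples form a triangle.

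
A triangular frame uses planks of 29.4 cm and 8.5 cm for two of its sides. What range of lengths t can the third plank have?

20.9 < t < 37.9 (cm)

By the triangle inequality, t must be less than 29.4 + 8.5 = 37.9 and greater than |29.4 − 8.5| = 20.9.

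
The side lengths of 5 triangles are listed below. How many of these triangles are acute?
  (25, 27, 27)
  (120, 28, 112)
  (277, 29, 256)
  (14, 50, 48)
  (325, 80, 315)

1

(25,27,27): 25²+27² = 1354 > 729 = 27² → acute
(120,28,112): 28²+112² = 13328 < 14400 = 120² → obtuse
(277,29,256): 29²+256² = 66377 < 76729 = 277² → obtuse
(14,50,48): 14²+48² = 2500 = 50² → right
(325,80,315): 80²+315² = 105625 = 325² → right
1 of the 5 is acute.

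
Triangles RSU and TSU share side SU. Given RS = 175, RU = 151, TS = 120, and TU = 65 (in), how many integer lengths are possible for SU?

129

From triangle RSU: 24 < SU < 326.
From triangle TSU: 55 < SU < 185.
Intersection: 55 < SU < 185, so integers 56 through 184: 129 values.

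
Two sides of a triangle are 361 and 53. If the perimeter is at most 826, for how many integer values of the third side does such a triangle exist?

104

Triangle inequality: 308 < x < 414. Perimeter ≤ 826 gives x ≤ 826 − 361 − 53 = 412.
So 308 < x ≤ 412; integers 309 through 412: 104 values.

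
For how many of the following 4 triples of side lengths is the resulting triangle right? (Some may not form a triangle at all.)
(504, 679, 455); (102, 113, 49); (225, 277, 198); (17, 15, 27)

1

(504,679,455): 455²+504² = 461041 = 679² → right
(102,113,49): 49²+102² = 12805 > 12769 = 113² → acute
(225,277,198): 198²+225² = 89829 > 76729 = 277² → acute
(17,15,27): 15²+17² = 514 < 729 = 27² → obtuse
1 of the 4 is right.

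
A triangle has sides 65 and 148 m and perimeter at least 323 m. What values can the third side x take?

110 ≤ x < 213

Triangle inequality alone gives 83 < x < 213.
The perimeter condition gives x ≥ 323 − 65 − 148 = 110.
Intersecting the two: 110 ≤ x < 213.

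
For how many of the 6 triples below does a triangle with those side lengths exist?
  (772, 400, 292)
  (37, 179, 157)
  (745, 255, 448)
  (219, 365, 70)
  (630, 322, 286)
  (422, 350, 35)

1

(292,400,772): 292+400 ≤ 772 → not valid
(37,157,179): 37+157 > 179 → valid
(255,448,745): 255+448 ≤ 745 → not valid
(70,219,365): 70+219 ≤ 365 → not valid
(286,322,630): 286+322 ≤ 630 → not valid
(35,350,422): 35+350 ≤ 422 → not valid
1 of the 6 triples forms a triangle.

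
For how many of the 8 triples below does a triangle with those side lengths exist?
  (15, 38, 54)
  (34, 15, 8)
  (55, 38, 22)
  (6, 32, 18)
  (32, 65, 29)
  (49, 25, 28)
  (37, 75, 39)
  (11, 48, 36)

(15,38,54): 15+38 ≤ 54 → not valid
(8,15,34): 8+15 ≤ 34 → not valid
(22,38,55): 22+38 > 55 → valid
(6,18,32): 6+18 ≤ 32 → not valid
(29,32,65): 29+32 ≤ 65 → not valid
(25,28,49): 25+28 > 49 → valid
(37,39,75): 37+39 > 75 → valid
(11,36,48): 11+36 ≤ 48 → not valid
3 of the 8 triples form a triangle.

3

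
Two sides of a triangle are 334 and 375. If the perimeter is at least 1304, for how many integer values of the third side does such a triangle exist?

114

Triangle inequality: 41 < x < 709. Perimeter ≥ 1304 gives x ≥ 1304 − 334 − 375 = 595.
So 595 ≤ x < 709; integers 595 through 708: 114 values.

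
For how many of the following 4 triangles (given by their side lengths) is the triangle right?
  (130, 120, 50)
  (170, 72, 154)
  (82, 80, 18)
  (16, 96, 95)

3

(130,120,50): 50²+120² = 16900 = 130² → right
(170,72,154): 72²+154² = 28900 = 170² → right
(82,80,18): 18²+80² = 6724 = 82² → right
(16,96,95): 16²+95² = 9281 > 9216 = 96² → acute
3 of the 4 are right.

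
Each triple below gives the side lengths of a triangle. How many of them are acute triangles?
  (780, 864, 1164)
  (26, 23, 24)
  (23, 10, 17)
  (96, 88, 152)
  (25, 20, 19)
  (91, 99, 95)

3

(780,864,1164): 780²+864² = 1354896 = 1164² → right
(26,23,24): 23²+24² = 1105 > 676 = 26² → acute
(23,10,17): 10²+17² = 389 < 529 = 23² → obtuse
(96,88,152): 88²+96² = 16960 < 23104 = 152² → obtuse
(25,20,19): 19²+20² = 761 > 625 = 25² → acute
(91,99,95): 91²+95² = 17306 > 9801 = 99² → acute
3 of the 6 are acute.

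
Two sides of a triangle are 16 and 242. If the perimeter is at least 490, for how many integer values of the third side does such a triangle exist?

Triangle inequality: 226 < x < 258. Perimeter ≥ 490 gives x ≥ 490 − 16 − 242 = 232.
So 232 ≤ x < 258; integers 232 through 257: 26 values.

26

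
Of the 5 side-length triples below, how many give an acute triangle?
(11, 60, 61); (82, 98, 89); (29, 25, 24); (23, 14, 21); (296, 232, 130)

(11,60,61): 11²+60² = 3721 = 61² → right
(82,98,89): 82²+89² = 14645 > 9604 = 98² → acute
(29,25,24): 24²+25² = 1201 > 841 = 29² → acute
(23,14,21): 14²+21² = 637 > 529 = 23² → acute
(296,232,130): 130²+232² = 70724 < 87616 = 296² → obtuse
3 of the 5 are acute.

3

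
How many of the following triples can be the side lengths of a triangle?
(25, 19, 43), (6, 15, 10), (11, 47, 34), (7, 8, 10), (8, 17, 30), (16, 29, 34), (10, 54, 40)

4

(19,25,43): 19+25 > 43 → valid
(6,10,15): 6+10 > 15 → valid
(11,34,47): 11+34 ≤ 47 → not valid
(7,8,10): 7+8 > 10 → valid
(8,17,30): 8+17 ≤ 30 → not valid
(16,29,34): 16+29 > 34 → valid
(10,40,54): 10+40 ≤ 54 → not valid
4 of the 7 triples form a triangle.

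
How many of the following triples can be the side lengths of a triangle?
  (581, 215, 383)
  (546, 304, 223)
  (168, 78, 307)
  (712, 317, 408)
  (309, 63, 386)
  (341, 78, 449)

2

(215,383,581): 215+383 > 581 → valid
(223,304,546): 223+304 ≤ 546 → not valid
(78,168,307): 78+168 ≤ 307 → not valid
(317,408,712): 317+408 > 712 → valid
(63,309,386): 63+309 ≤ 386 → not valid
(78,341,449): 78+341 ≤ 449 → not valid
2 of the 6 triples form a triangle.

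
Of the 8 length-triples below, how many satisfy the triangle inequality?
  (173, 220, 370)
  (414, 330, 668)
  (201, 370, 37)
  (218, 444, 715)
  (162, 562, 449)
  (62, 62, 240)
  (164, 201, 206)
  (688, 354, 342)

5

(173,220,370): 173+220 > 370 → valid
(330,414,668): 330+414 > 668 → valid
(37,201,370): 37+201 ≤ 370 → not valid
(218,444,715): 218+444 ≤ 715 → not valid
(162,449,562): 162+449 > 562 → valid
(62,62,240): 62+62 ≤ 240 → not valid
(164,201,206): 164+201 > 206 → valid
(342,354,688): 342+354 > 688 → valid
5 of the 8 triples form a triangle.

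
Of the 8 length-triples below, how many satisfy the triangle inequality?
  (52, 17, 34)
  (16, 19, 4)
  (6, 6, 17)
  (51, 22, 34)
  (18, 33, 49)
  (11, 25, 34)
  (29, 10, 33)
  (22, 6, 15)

(17,34,52): 17+34 ≤ 52 → not valid
(4,16,19): 4+16 > 19 → valid
(6,6,17): 6+6 ≤ 17 → not valid
(22,34,51): 22+34 > 51 → valid
(18,33,49): 18+33 > 49 → valid
(11,25,34): 11+25 > 34 → valid
(10,29,33): 10+29 > 33 → valid
(6,15,22): 6+15 ≤ 22 → not valid
5 of the 8 triples form a triangle.

5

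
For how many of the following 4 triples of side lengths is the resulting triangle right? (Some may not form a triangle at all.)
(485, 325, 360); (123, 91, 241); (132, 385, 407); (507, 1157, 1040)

(485,325,360): 325²+360² = 235225 = 485² → right
(123,91,241): 91+123 ≤ 241, not a triangle
(132,385,407): 132²+385² = 165649 = 407² → right
(507,1157,1040): 507²+1040² = 1338649 = 1157² → right
3 of the 4 are right.

3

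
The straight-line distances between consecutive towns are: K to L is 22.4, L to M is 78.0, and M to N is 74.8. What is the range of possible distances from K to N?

0 ≤ KN ≤ 175.2

The maximum is all hops collinear in one direction: 22.4 + 78.0 + 74.8 = 175.2.
The longest hop is 78.0; the others sum to 97.2. Since 78.0 ≤ 97.2, the path can fold back on itself completely, so the minimum distance is 0.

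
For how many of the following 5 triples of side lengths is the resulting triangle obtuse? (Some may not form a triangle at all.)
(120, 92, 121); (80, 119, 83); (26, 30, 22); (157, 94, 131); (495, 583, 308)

1

(120,92,121): 92²+120² = 22864 > 14641 = 121² → acute
(80,119,83): 80²+83² = 13289 < 14161 = 119² → obtuse
(26,30,22): 22²+26² = 1160 > 900 = 30² → acute
(157,94,131): 94²+131² = 25997 > 24649 = 157² → acute
(495,583,308): 308²+495² = 339889 = 583² → right
1 of the 5 is obtuse.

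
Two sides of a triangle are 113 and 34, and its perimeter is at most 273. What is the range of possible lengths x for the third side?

79 < x ≤ 126

Triangle inequality alone gives 79 < x < 147.
The perimeter condition gives x ≤ 273 − 113 − 34 = 126.
Intersecting the two: 79 < x ≤ 126.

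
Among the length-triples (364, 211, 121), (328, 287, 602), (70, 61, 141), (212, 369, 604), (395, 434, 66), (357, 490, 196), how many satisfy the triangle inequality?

(121,211,364): 121+211 ≤ 364 → not valid
(287,328,602): 287+328 > 602 → valid
(61,70,141): 61+70 ≤ 141 → not valid
(212,369,604): 212+369 ≤ 604 → not valid
(66,395,434): 66+395 > 434 → valid
(196,357,490): 196+357 > 490 → valid
3 of the 6 triples form a triangle.

3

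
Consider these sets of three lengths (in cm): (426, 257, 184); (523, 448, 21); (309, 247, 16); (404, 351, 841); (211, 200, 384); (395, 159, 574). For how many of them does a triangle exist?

2

(184,257,426): 184+257 > 426 → valid
(21,448,523): 21+448 ≤ 523 → not valid
(16,247,309): 16+247 ≤ 309 → not valid
(351,404,841): 351+404 ≤ 841 → not valid
(200,211,384): 200+211 > 384 → valid
(159,395,574): 159+395 ≤ 574 → not valid
2 of the 6 triples form a triangle.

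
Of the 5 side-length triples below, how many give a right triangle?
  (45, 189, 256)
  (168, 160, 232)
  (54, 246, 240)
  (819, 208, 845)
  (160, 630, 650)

4

(45,189,256): 45+189 ≤ 256, not a triangle
(168,160,232): 160²+168² = 53824 = 232² → right
(54,246,240): 54²+240² = 60516 = 246² → right
(819,208,845): 208²+819² = 714025 = 845² → right
(160,630,650): 160²+630² = 422500 = 650² → right
4 of the 5 are right.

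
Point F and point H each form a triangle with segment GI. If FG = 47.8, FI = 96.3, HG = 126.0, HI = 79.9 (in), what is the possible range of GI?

From triangle FGI: |47.8 − 96.3| < GI < 47.8 + 96.3, i.e. 48.5 < GI < 144.1.
From triangle HGI: 46.1 < GI < 205.9.
Both must hold, so GI lies in the intersection.

48.5 < GI < 144.1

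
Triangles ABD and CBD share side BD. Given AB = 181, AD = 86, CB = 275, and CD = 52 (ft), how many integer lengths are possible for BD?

From triangle ABD: 95 < BD < 267.
From triangle CBD: 223 < BD < 327.
Intersection: 223 < BD < 267, so integers 224 through 266: 43 values.

43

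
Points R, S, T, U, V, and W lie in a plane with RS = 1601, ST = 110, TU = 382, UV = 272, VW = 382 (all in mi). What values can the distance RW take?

The maximum is all hops collinear in one direction: 1601 + 110 + 382 + 272 + 382 = 2747.
The longest hop is 1601; the others sum to 1146. Folding the others back against it leaves at least 1601 − 1146 = 455.

455 ≤ RW ≤ 2747 mi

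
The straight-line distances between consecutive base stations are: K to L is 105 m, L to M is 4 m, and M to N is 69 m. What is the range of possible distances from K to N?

The maximum is all hops collinear in one direction: 105 + 4 + 69 = 178.
The longest hop is 105; the others sum to 73. Folding the others back against it leaves at least 105 − 73 = 32.

32 ≤ KN ≤ 178 m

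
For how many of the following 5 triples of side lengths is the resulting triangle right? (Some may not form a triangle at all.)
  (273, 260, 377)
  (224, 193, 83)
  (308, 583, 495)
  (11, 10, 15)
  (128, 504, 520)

3

(273,260,377): 260²+273² = 142129 = 377² → right
(224,193,83): 83²+193² = 44138 < 50176 = 224² → obtuse
(308,583,495): 308²+495² = 339889 = 583² → right
(11,10,15): 10²+11² = 221 < 225 = 15² → obtuse
(128,504,520): 128²+504² = 270400 = 520² → right
3 of the 5 are right.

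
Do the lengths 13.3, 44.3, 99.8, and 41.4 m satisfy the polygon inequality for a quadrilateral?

For a quadrilateral, each side must be shorter than the sum of the others.
Here the longest side is 99.8, but the remaining 3 sides sum to only 99.0.

No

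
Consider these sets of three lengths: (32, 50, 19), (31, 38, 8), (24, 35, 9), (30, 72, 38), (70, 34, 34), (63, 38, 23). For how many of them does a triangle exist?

2

(19,32,50): 19+32 > 50 → valid
(8,31,38): 8+31 > 38 → valid
(9,24,35): 9+24 ≤ 35 → not valid
(30,38,72): 30+38 ≤ 72 → not valid
(34,34,70): 34+34 ≤ 70 → not valid
(23,38,63): 23+38 ≤ 63 → not valid
2 of the 6 triples form a triangle.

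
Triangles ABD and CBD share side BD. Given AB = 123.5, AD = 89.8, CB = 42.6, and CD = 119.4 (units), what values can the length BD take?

76.8 < BD < 162.0

From triangle ABD: |123.5 − 89.8| < BD < 123.5 + 89.8, i.e. 33.7 < BD < 213.3.
From triangle CBD: 76.8 < BD < 162.0.
Both must hold, so BD lies in the intersection.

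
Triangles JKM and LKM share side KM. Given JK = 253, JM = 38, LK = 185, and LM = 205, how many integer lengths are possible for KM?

From triangle JKM: 215 < KM < 291.
From triangle LKM: 20 < KM < 390.
Intersection: 215 < KM < 291, so integers 216 through 290: 75 values.

75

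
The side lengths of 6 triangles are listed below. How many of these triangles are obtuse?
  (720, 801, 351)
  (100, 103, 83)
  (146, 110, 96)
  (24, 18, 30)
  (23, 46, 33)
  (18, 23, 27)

1

(720,801,351): 351²+720² = 641601 = 801² → right
(100,103,83): 83²+100² = 16889 > 10609 = 103² → acute
(146,110,96): 96²+110² = 21316 = 146² → right
(24,18,30): 18²+24² = 900 = 30² → right
(23,46,33): 23²+33² = 1618 < 2116 = 46² → obtuse
(18,23,27): 18²+23² = 853 > 729 = 27² → acute
1 of the 6 is obtuse.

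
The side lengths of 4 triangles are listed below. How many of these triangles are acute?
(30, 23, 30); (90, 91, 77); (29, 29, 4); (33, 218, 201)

(30,23,30): 23²+30² = 1429 > 900 = 30² → acute
(90,91,77): 77²+90² = 14029 > 8281 = 91² → acute
(29,29,4): 4²+29² = 857 > 841 = 29² → acute
(33,218,201): 33²+201² = 41490 < 47524 = 218² → obtuse
3 of the 4 are acute.

3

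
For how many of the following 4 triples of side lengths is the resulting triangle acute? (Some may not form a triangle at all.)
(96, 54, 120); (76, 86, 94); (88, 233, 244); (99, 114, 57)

3

(96,54,120): 54²+96² = 12132 < 14400 = 120² → obtuse
(76,86,94): 76²+86² = 13172 > 8836 = 94² → acute
(88,233,244): 88²+233² = 62033 > 59536 = 244² → acute
(99,114,57): 57²+99² = 13050 > 12996 = 114² → acute
3 of the 4 are acute.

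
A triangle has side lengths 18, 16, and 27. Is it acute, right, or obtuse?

Compare the square of the longest side to the sum of squares of the other two: 16² + 18² = 580 < 729 = 27².

obtuse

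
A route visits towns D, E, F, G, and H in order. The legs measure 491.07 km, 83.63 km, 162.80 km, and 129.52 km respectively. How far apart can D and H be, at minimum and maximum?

115.12 ≤ DH ≤ 867.02 km

The maximum is all hops collinear in one direction: 491.07 + 83.63 + 162.80 + 129.52 = 867.02.
The longest hop is 491.07; the others sum to 375.95. Folding the others back against it leaves at least 491.07 − 375.95 = 115.12.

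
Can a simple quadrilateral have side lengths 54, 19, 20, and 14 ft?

No

For a quadrilateral, each side must be shorter than the sum of the others.
Here the longest side is 54, but the remaining 3 sides sum to only 53.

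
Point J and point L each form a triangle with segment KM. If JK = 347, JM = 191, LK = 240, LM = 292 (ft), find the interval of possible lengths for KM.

156 < KM < 532

From triangle JKM: |347 − 191| < KM < 347 + 191, i.e. 156 < KM < 538.
From triangle LKM: 52 < KM < 532.
Both must hold, so KM lies in the intersection.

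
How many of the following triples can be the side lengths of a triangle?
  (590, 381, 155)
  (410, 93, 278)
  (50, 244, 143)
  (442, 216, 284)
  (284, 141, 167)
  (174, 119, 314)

(155,381,590): 155+381 ≤ 590 → not valid
(93,278,410): 93+278 ≤ 410 → not valid
(50,143,244): 50+143 ≤ 244 → not valid
(216,284,442): 216+284 > 442 → valid
(141,167,284): 141+167 > 284 → valid
(119,174,314): 119+174 ≤ 314 → not valid
2 of the 6 triples form a triangle.

2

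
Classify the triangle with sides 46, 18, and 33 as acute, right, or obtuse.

Compare the square of the longest side to the sum of squares of the other two: 18² + 33² = 1413 < 2116 = 46².

obtuse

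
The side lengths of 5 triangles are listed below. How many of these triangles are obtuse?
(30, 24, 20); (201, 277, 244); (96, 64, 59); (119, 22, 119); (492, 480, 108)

1

(30,24,20): 20²+24² = 976 > 900 = 30² → acute
(201,277,244): 201²+244² = 99937 > 76729 = 277² → acute
(96,64,59): 59²+64² = 7577 < 9216 = 96² → obtuse
(119,22,119): 22²+119² = 14645 > 14161 = 119² → acute
(492,480,108): 108²+480² = 242064 = 492² → right
1 of the 5 is obtuse.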